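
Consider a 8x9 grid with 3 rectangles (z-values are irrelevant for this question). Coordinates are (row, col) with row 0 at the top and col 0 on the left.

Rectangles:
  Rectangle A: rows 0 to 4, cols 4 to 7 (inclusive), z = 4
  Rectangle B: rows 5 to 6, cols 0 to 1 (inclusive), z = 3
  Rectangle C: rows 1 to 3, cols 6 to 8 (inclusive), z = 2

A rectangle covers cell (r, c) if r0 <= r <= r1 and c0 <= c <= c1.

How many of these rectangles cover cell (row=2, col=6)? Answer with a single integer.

Answer: 2

Derivation:
Check cell (2,6):
  A: rows 0-4 cols 4-7 -> covers
  B: rows 5-6 cols 0-1 -> outside (row miss)
  C: rows 1-3 cols 6-8 -> covers
Count covering = 2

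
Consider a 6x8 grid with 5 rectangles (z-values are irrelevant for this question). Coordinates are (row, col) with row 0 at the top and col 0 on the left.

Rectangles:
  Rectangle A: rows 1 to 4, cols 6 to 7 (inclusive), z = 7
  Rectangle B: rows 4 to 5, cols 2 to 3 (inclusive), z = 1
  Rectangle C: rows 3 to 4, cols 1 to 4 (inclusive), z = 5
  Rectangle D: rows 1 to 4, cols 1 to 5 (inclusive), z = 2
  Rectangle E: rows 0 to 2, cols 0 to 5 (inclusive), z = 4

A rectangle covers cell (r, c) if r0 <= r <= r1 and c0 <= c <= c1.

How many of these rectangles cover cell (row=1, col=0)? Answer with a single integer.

Check cell (1,0):
  A: rows 1-4 cols 6-7 -> outside (col miss)
  B: rows 4-5 cols 2-3 -> outside (row miss)
  C: rows 3-4 cols 1-4 -> outside (row miss)
  D: rows 1-4 cols 1-5 -> outside (col miss)
  E: rows 0-2 cols 0-5 -> covers
Count covering = 1

Answer: 1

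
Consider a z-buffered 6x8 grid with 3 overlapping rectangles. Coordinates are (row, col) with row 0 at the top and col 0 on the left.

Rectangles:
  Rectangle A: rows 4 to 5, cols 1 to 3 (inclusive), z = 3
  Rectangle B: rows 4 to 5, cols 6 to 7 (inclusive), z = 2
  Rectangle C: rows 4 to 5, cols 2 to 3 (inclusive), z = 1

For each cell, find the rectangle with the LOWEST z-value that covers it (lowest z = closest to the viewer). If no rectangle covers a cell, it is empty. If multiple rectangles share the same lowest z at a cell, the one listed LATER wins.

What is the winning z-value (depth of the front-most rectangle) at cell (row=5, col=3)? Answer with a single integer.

Check cell (5,3):
  A: rows 4-5 cols 1-3 z=3 -> covers; best now A (z=3)
  B: rows 4-5 cols 6-7 -> outside (col miss)
  C: rows 4-5 cols 2-3 z=1 -> covers; best now C (z=1)
Winner: C at z=1

Answer: 1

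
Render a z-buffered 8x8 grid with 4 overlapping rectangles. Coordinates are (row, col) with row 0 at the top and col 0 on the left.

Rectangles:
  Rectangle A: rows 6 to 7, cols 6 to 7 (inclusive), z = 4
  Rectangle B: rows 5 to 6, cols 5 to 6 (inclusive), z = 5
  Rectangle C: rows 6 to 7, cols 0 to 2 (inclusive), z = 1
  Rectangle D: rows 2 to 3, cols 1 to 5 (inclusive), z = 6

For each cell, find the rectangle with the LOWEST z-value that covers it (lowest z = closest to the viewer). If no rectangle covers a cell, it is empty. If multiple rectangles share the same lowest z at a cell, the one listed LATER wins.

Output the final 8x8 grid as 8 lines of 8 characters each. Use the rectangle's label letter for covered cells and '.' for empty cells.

........
........
.DDDDD..
.DDDDD..
........
.....BB.
CCC..BAA
CCC...AA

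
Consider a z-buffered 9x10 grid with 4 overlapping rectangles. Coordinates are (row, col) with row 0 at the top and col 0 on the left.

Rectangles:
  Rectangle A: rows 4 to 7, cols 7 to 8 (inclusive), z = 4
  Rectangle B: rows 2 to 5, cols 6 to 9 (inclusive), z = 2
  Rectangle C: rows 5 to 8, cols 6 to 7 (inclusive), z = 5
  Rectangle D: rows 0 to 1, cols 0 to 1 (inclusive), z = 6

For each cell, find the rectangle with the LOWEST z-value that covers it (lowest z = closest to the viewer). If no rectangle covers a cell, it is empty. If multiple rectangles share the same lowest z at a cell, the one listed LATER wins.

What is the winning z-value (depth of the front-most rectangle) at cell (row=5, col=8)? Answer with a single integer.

Answer: 2

Derivation:
Check cell (5,8):
  A: rows 4-7 cols 7-8 z=4 -> covers; best now A (z=4)
  B: rows 2-5 cols 6-9 z=2 -> covers; best now B (z=2)
  C: rows 5-8 cols 6-7 -> outside (col miss)
  D: rows 0-1 cols 0-1 -> outside (row miss)
Winner: B at z=2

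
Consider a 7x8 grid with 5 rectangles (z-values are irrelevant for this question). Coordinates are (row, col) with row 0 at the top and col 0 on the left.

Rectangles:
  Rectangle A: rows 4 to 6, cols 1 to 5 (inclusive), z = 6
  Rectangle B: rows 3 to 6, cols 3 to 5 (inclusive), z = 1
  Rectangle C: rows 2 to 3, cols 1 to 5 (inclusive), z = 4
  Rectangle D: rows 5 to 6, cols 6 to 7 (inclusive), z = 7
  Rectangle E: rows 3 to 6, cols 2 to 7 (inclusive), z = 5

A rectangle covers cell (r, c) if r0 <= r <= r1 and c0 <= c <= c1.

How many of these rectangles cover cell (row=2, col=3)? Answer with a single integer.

Check cell (2,3):
  A: rows 4-6 cols 1-5 -> outside (row miss)
  B: rows 3-6 cols 3-5 -> outside (row miss)
  C: rows 2-3 cols 1-5 -> covers
  D: rows 5-6 cols 6-7 -> outside (row miss)
  E: rows 3-6 cols 2-7 -> outside (row miss)
Count covering = 1

Answer: 1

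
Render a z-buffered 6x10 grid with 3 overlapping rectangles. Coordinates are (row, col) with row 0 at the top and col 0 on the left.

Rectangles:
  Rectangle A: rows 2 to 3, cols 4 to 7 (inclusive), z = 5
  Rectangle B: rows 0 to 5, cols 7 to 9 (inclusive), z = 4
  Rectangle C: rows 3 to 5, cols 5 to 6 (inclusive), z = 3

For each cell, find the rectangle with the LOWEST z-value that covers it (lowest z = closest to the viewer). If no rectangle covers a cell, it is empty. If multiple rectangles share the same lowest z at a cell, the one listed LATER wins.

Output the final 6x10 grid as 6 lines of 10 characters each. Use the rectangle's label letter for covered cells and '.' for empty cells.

.......BBB
.......BBB
....AAABBB
....ACCBBB
.....CCBBB
.....CCBBB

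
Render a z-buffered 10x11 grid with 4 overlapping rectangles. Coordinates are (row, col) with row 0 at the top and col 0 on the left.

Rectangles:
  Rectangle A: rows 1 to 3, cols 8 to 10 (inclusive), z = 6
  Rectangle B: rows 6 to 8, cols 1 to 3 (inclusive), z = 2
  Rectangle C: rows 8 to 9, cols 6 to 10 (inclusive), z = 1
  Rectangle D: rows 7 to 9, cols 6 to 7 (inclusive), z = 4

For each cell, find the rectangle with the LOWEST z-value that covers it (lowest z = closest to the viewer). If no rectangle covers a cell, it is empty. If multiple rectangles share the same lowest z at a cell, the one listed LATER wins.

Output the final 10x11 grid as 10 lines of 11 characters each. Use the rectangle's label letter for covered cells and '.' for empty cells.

...........
........AAA
........AAA
........AAA
...........
...........
.BBB.......
.BBB..DD...
.BBB..CCCCC
......CCCCC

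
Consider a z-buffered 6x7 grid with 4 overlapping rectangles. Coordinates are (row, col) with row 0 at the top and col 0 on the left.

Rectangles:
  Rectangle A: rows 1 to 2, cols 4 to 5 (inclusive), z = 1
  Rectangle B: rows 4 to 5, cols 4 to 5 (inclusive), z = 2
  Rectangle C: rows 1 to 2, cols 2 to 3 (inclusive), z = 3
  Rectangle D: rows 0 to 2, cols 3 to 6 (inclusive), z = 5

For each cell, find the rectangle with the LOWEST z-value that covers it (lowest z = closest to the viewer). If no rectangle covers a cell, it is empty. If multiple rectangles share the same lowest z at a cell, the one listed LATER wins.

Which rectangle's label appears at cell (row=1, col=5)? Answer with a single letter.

Answer: A

Derivation:
Check cell (1,5):
  A: rows 1-2 cols 4-5 z=1 -> covers; best now A (z=1)
  B: rows 4-5 cols 4-5 -> outside (row miss)
  C: rows 1-2 cols 2-3 -> outside (col miss)
  D: rows 0-2 cols 3-6 z=5 -> covers; best now A (z=1)
Winner: A at z=1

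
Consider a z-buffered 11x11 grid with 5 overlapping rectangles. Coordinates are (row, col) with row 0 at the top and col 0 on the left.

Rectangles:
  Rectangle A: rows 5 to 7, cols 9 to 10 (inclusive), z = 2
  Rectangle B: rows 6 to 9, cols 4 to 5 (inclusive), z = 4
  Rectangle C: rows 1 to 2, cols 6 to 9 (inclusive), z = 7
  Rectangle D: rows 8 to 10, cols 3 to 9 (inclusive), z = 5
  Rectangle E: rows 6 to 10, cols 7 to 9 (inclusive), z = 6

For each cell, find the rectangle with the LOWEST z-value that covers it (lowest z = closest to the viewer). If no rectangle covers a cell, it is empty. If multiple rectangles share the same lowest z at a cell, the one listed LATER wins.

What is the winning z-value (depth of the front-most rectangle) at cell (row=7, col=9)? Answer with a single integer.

Answer: 2

Derivation:
Check cell (7,9):
  A: rows 5-7 cols 9-10 z=2 -> covers; best now A (z=2)
  B: rows 6-9 cols 4-5 -> outside (col miss)
  C: rows 1-2 cols 6-9 -> outside (row miss)
  D: rows 8-10 cols 3-9 -> outside (row miss)
  E: rows 6-10 cols 7-9 z=6 -> covers; best now A (z=2)
Winner: A at z=2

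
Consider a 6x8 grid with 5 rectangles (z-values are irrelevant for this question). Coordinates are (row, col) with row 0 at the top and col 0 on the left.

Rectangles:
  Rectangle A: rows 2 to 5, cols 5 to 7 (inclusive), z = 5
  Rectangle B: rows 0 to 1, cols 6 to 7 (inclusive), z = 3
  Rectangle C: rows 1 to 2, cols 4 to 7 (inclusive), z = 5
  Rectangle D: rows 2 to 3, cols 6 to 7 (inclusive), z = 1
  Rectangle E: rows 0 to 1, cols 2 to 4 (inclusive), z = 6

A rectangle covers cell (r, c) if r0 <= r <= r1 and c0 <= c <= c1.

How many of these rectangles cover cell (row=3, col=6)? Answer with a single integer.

Check cell (3,6):
  A: rows 2-5 cols 5-7 -> covers
  B: rows 0-1 cols 6-7 -> outside (row miss)
  C: rows 1-2 cols 4-7 -> outside (row miss)
  D: rows 2-3 cols 6-7 -> covers
  E: rows 0-1 cols 2-4 -> outside (row miss)
Count covering = 2

Answer: 2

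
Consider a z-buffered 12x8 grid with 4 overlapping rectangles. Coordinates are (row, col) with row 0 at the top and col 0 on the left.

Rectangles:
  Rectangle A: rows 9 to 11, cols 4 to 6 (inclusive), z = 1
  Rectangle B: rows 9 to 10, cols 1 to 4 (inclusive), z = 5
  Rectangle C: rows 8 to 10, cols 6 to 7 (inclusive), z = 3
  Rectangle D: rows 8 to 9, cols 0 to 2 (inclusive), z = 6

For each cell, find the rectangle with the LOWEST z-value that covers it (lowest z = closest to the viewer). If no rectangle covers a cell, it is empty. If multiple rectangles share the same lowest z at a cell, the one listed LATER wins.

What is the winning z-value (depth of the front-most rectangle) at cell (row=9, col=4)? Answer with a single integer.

Check cell (9,4):
  A: rows 9-11 cols 4-6 z=1 -> covers; best now A (z=1)
  B: rows 9-10 cols 1-4 z=5 -> covers; best now A (z=1)
  C: rows 8-10 cols 6-7 -> outside (col miss)
  D: rows 8-9 cols 0-2 -> outside (col miss)
Winner: A at z=1

Answer: 1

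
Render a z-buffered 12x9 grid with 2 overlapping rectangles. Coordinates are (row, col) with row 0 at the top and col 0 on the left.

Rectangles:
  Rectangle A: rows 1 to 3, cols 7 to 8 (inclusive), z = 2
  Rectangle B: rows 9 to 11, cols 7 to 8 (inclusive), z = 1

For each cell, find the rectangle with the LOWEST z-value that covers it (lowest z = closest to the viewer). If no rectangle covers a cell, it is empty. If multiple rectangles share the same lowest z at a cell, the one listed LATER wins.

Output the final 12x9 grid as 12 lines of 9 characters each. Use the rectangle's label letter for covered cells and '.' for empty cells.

.........
.......AA
.......AA
.......AA
.........
.........
.........
.........
.........
.......BB
.......BB
.......BB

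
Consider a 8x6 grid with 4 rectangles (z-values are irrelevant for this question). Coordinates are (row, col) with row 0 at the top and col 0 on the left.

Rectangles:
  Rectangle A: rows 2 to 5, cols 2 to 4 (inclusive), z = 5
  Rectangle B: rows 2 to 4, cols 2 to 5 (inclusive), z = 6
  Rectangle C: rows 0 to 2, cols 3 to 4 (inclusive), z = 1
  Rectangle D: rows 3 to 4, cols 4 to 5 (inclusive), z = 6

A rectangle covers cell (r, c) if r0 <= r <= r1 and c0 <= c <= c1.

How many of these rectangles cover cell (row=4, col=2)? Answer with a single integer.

Answer: 2

Derivation:
Check cell (4,2):
  A: rows 2-5 cols 2-4 -> covers
  B: rows 2-4 cols 2-5 -> covers
  C: rows 0-2 cols 3-4 -> outside (row miss)
  D: rows 3-4 cols 4-5 -> outside (col miss)
Count covering = 2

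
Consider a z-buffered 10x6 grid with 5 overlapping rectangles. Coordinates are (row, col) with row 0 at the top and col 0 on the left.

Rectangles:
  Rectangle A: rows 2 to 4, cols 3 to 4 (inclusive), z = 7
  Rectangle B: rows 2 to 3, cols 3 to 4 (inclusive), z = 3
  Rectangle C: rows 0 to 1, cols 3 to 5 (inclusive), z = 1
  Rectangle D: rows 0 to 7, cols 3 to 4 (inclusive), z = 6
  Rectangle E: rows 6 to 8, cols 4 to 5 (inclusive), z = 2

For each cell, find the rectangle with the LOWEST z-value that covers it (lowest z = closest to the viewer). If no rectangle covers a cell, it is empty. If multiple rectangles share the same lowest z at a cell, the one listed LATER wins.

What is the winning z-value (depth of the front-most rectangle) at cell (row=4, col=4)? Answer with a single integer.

Check cell (4,4):
  A: rows 2-4 cols 3-4 z=7 -> covers; best now A (z=7)
  B: rows 2-3 cols 3-4 -> outside (row miss)
  C: rows 0-1 cols 3-5 -> outside (row miss)
  D: rows 0-7 cols 3-4 z=6 -> covers; best now D (z=6)
  E: rows 6-8 cols 4-5 -> outside (row miss)
Winner: D at z=6

Answer: 6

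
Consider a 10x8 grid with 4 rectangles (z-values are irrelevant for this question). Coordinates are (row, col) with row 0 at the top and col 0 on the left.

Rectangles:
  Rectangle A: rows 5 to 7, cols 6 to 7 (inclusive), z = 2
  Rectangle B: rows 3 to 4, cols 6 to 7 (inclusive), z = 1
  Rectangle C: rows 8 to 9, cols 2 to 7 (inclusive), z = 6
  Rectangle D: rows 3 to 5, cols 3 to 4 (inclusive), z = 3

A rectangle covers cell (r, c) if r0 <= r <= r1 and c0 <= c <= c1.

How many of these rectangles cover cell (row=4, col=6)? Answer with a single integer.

Answer: 1

Derivation:
Check cell (4,6):
  A: rows 5-7 cols 6-7 -> outside (row miss)
  B: rows 3-4 cols 6-7 -> covers
  C: rows 8-9 cols 2-7 -> outside (row miss)
  D: rows 3-5 cols 3-4 -> outside (col miss)
Count covering = 1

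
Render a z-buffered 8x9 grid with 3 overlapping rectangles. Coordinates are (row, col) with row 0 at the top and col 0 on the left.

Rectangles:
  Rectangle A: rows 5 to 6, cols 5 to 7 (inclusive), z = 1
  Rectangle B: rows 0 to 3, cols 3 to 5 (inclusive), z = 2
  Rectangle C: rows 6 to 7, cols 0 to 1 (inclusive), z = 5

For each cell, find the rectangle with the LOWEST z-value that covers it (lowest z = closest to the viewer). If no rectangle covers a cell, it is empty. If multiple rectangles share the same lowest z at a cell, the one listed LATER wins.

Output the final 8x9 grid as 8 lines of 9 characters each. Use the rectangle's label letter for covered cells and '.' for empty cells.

...BBB...
...BBB...
...BBB...
...BBB...
.........
.....AAA.
CC...AAA.
CC.......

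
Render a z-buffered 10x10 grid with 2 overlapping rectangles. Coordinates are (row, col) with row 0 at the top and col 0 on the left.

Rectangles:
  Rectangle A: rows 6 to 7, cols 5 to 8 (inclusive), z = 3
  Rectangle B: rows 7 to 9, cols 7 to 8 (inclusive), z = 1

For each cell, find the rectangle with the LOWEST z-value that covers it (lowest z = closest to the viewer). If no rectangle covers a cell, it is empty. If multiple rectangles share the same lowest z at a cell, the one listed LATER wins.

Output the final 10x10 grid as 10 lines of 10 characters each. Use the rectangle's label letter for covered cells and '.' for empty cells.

..........
..........
..........
..........
..........
..........
.....AAAA.
.....AABB.
.......BB.
.......BB.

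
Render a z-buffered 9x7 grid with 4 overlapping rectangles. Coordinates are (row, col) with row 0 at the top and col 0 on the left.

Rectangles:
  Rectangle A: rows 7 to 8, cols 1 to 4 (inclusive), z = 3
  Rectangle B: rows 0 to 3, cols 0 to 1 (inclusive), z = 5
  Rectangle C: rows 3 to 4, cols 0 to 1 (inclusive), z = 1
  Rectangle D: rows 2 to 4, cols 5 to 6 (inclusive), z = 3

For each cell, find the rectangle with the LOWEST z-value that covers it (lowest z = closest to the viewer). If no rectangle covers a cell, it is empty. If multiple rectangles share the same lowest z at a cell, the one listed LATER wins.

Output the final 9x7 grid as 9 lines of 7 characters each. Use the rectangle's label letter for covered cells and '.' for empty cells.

BB.....
BB.....
BB...DD
CC...DD
CC...DD
.......
.......
.AAAA..
.AAAA..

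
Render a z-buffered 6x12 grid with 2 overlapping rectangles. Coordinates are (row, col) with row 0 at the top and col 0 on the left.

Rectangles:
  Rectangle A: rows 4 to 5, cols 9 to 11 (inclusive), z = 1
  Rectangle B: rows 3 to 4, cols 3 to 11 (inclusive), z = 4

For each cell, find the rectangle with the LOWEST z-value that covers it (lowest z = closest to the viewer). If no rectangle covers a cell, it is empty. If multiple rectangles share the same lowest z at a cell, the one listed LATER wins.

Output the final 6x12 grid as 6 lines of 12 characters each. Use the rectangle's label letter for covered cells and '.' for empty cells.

............
............
............
...BBBBBBBBB
...BBBBBBAAA
.........AAA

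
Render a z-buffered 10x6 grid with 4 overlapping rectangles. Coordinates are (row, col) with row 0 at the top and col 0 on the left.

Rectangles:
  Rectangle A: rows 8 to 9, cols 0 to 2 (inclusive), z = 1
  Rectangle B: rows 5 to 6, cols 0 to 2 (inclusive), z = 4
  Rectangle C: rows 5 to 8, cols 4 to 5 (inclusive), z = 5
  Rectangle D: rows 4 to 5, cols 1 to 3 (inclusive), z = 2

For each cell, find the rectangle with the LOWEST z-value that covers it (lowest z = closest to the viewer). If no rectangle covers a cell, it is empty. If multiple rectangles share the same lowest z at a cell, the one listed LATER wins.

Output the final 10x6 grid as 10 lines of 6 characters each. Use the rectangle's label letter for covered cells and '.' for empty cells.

......
......
......
......
.DDD..
BDDDCC
BBB.CC
....CC
AAA.CC
AAA...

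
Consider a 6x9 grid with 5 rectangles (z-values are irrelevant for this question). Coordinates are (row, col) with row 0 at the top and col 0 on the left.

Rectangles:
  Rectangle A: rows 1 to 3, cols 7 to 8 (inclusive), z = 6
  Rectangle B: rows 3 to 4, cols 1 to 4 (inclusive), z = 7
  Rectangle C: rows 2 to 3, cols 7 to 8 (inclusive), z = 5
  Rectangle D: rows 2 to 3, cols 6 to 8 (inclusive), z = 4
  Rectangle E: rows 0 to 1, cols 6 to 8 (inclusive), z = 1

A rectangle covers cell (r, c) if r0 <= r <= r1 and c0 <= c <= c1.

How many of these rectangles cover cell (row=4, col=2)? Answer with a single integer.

Check cell (4,2):
  A: rows 1-3 cols 7-8 -> outside (row miss)
  B: rows 3-4 cols 1-4 -> covers
  C: rows 2-3 cols 7-8 -> outside (row miss)
  D: rows 2-3 cols 6-8 -> outside (row miss)
  E: rows 0-1 cols 6-8 -> outside (row miss)
Count covering = 1

Answer: 1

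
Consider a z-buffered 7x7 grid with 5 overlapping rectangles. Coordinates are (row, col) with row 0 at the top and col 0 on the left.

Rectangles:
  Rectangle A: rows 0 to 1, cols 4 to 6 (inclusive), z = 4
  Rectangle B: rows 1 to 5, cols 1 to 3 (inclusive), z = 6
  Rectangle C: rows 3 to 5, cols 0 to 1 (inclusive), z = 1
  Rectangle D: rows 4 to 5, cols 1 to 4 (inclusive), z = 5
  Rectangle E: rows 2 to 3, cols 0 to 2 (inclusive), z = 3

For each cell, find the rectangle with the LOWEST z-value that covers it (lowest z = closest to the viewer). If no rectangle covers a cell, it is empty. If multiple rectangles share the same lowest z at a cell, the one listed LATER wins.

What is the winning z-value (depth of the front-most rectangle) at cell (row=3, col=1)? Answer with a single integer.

Answer: 1

Derivation:
Check cell (3,1):
  A: rows 0-1 cols 4-6 -> outside (row miss)
  B: rows 1-5 cols 1-3 z=6 -> covers; best now B (z=6)
  C: rows 3-5 cols 0-1 z=1 -> covers; best now C (z=1)
  D: rows 4-5 cols 1-4 -> outside (row miss)
  E: rows 2-3 cols 0-2 z=3 -> covers; best now C (z=1)
Winner: C at z=1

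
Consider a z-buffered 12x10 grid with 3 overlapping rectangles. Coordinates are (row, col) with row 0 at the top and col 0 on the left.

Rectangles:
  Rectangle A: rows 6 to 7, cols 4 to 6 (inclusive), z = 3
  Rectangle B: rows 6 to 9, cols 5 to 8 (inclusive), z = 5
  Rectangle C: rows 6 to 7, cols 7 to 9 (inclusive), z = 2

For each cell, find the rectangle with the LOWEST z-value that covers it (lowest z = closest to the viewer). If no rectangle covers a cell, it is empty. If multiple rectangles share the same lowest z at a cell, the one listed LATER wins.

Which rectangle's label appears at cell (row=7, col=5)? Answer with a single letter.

Check cell (7,5):
  A: rows 6-7 cols 4-6 z=3 -> covers; best now A (z=3)
  B: rows 6-9 cols 5-8 z=5 -> covers; best now A (z=3)
  C: rows 6-7 cols 7-9 -> outside (col miss)
Winner: A at z=3

Answer: A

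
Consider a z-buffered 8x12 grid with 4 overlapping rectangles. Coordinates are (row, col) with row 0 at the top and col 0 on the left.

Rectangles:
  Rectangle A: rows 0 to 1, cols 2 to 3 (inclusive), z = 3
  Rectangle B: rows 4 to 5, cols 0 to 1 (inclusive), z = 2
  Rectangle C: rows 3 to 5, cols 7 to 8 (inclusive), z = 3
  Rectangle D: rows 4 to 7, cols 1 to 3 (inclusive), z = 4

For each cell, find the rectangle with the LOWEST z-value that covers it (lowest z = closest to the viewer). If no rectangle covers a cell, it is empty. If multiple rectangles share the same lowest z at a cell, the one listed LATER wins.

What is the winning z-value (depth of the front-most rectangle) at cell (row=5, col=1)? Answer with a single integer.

Check cell (5,1):
  A: rows 0-1 cols 2-3 -> outside (row miss)
  B: rows 4-5 cols 0-1 z=2 -> covers; best now B (z=2)
  C: rows 3-5 cols 7-8 -> outside (col miss)
  D: rows 4-7 cols 1-3 z=4 -> covers; best now B (z=2)
Winner: B at z=2

Answer: 2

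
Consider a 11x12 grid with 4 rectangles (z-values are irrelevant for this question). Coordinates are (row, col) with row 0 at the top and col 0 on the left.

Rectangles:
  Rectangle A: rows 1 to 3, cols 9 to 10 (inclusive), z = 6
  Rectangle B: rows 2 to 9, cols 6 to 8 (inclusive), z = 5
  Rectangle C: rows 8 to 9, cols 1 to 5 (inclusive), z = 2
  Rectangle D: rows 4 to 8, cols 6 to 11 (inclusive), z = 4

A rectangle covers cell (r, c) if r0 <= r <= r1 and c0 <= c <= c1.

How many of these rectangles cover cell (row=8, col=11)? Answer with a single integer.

Check cell (8,11):
  A: rows 1-3 cols 9-10 -> outside (row miss)
  B: rows 2-9 cols 6-8 -> outside (col miss)
  C: rows 8-9 cols 1-5 -> outside (col miss)
  D: rows 4-8 cols 6-11 -> covers
Count covering = 1

Answer: 1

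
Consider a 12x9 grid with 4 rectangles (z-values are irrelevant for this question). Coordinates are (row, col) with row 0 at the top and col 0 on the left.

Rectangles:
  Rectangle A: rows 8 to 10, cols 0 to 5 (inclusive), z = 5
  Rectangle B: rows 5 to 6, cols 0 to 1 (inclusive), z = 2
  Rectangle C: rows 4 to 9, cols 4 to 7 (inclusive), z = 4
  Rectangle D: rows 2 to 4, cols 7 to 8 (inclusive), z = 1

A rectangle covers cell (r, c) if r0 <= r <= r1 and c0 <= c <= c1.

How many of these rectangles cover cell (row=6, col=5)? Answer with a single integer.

Answer: 1

Derivation:
Check cell (6,5):
  A: rows 8-10 cols 0-5 -> outside (row miss)
  B: rows 5-6 cols 0-1 -> outside (col miss)
  C: rows 4-9 cols 4-7 -> covers
  D: rows 2-4 cols 7-8 -> outside (row miss)
Count covering = 1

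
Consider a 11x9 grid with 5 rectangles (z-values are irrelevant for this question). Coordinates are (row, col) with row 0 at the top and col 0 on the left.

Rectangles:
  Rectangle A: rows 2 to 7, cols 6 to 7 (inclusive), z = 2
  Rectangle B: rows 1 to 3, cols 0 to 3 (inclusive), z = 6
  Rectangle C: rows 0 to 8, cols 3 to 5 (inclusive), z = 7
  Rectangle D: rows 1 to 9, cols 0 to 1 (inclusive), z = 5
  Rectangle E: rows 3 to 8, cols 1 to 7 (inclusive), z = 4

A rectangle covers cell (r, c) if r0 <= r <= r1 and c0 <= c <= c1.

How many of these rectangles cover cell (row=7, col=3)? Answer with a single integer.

Answer: 2

Derivation:
Check cell (7,3):
  A: rows 2-7 cols 6-7 -> outside (col miss)
  B: rows 1-3 cols 0-3 -> outside (row miss)
  C: rows 0-8 cols 3-5 -> covers
  D: rows 1-9 cols 0-1 -> outside (col miss)
  E: rows 3-8 cols 1-7 -> covers
Count covering = 2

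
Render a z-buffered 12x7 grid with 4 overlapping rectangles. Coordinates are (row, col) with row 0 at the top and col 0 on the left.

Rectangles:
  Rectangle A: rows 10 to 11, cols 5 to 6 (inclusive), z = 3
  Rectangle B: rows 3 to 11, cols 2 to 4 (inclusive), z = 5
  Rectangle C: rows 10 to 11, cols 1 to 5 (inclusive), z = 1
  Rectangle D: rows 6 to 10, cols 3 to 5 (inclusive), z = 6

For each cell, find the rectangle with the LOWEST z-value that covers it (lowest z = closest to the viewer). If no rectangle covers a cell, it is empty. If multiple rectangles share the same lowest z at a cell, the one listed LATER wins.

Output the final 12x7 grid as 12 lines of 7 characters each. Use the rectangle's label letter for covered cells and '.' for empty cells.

.......
.......
.......
..BBB..
..BBB..
..BBB..
..BBBD.
..BBBD.
..BBBD.
..BBBD.
.CCCCCA
.CCCCCA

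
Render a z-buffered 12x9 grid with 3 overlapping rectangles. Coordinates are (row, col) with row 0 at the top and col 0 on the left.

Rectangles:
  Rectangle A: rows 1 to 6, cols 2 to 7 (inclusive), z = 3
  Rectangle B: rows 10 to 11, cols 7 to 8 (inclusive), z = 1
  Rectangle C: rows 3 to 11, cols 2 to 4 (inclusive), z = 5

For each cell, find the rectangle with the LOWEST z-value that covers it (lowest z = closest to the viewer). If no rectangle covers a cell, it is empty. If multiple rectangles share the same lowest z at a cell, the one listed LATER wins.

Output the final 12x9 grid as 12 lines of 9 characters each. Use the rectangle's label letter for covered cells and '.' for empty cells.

.........
..AAAAAA.
..AAAAAA.
..AAAAAA.
..AAAAAA.
..AAAAAA.
..AAAAAA.
..CCC....
..CCC....
..CCC....
..CCC..BB
..CCC..BB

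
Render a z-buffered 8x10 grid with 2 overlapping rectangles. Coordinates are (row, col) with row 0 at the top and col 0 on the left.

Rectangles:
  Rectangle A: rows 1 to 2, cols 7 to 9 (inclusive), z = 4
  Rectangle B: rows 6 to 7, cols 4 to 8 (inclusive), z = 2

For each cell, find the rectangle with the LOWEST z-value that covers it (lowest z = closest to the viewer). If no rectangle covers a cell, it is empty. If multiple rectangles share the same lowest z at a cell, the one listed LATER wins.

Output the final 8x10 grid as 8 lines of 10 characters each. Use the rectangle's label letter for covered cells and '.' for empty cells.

..........
.......AAA
.......AAA
..........
..........
..........
....BBBBB.
....BBBBB.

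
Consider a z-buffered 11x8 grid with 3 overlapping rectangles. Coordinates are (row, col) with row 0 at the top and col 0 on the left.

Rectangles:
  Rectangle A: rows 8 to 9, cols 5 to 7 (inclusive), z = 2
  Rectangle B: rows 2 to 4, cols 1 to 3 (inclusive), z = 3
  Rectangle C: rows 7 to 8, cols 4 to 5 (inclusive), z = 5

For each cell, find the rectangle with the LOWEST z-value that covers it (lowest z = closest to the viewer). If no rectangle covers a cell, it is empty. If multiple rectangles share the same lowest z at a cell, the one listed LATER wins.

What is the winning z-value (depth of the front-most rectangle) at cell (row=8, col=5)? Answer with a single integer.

Answer: 2

Derivation:
Check cell (8,5):
  A: rows 8-9 cols 5-7 z=2 -> covers; best now A (z=2)
  B: rows 2-4 cols 1-3 -> outside (row miss)
  C: rows 7-8 cols 4-5 z=5 -> covers; best now A (z=2)
Winner: A at z=2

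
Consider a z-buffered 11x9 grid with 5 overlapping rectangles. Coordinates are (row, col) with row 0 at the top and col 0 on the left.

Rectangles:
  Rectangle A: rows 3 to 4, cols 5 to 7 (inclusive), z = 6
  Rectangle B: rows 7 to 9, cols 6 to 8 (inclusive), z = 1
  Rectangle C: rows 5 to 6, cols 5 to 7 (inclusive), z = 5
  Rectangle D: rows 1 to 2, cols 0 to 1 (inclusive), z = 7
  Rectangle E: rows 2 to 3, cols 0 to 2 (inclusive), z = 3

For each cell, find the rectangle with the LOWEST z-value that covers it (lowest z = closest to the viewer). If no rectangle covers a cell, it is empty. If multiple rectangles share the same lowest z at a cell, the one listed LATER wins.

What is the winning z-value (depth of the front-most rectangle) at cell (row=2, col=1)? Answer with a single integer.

Check cell (2,1):
  A: rows 3-4 cols 5-7 -> outside (row miss)
  B: rows 7-9 cols 6-8 -> outside (row miss)
  C: rows 5-6 cols 5-7 -> outside (row miss)
  D: rows 1-2 cols 0-1 z=7 -> covers; best now D (z=7)
  E: rows 2-3 cols 0-2 z=3 -> covers; best now E (z=3)
Winner: E at z=3

Answer: 3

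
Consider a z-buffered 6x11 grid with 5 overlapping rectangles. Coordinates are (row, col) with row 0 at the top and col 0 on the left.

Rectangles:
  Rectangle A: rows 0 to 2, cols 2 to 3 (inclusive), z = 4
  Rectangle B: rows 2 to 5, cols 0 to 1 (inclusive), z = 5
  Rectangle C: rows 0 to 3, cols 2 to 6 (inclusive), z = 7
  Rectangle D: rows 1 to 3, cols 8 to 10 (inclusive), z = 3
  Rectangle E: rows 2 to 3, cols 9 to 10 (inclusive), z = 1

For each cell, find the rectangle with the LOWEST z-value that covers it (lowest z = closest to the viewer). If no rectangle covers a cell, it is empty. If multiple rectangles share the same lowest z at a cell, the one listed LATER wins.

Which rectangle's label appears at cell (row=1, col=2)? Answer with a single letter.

Check cell (1,2):
  A: rows 0-2 cols 2-3 z=4 -> covers; best now A (z=4)
  B: rows 2-5 cols 0-1 -> outside (row miss)
  C: rows 0-3 cols 2-6 z=7 -> covers; best now A (z=4)
  D: rows 1-3 cols 8-10 -> outside (col miss)
  E: rows 2-3 cols 9-10 -> outside (row miss)
Winner: A at z=4

Answer: A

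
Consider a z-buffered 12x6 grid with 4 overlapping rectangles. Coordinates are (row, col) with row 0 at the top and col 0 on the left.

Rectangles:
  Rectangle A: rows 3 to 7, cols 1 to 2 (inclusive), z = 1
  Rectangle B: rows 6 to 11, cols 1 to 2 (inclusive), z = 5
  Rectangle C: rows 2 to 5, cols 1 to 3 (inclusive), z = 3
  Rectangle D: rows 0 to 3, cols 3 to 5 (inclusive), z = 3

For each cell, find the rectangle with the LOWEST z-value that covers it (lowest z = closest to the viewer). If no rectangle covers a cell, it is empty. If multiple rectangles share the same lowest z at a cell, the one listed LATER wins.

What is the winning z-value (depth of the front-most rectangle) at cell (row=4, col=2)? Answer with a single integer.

Check cell (4,2):
  A: rows 3-7 cols 1-2 z=1 -> covers; best now A (z=1)
  B: rows 6-11 cols 1-2 -> outside (row miss)
  C: rows 2-5 cols 1-3 z=3 -> covers; best now A (z=1)
  D: rows 0-3 cols 3-5 -> outside (row miss)
Winner: A at z=1

Answer: 1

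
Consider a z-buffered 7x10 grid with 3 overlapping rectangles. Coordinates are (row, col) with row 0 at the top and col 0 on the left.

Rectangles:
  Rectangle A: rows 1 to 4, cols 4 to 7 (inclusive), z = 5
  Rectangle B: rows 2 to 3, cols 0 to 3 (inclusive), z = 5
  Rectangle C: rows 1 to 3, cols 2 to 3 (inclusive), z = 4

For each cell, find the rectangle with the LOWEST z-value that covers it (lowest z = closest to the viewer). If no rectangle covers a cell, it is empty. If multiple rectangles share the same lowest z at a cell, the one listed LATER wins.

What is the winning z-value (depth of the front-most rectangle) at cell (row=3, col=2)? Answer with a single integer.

Check cell (3,2):
  A: rows 1-4 cols 4-7 -> outside (col miss)
  B: rows 2-3 cols 0-3 z=5 -> covers; best now B (z=5)
  C: rows 1-3 cols 2-3 z=4 -> covers; best now C (z=4)
Winner: C at z=4

Answer: 4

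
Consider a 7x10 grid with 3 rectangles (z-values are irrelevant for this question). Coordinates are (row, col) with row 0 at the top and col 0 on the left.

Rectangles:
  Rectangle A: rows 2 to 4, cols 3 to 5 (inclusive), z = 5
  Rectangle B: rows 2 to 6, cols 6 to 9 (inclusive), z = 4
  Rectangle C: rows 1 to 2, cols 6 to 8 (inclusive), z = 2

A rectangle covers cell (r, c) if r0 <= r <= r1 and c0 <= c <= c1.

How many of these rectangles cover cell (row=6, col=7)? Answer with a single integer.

Answer: 1

Derivation:
Check cell (6,7):
  A: rows 2-4 cols 3-5 -> outside (row miss)
  B: rows 2-6 cols 6-9 -> covers
  C: rows 1-2 cols 6-8 -> outside (row miss)
Count covering = 1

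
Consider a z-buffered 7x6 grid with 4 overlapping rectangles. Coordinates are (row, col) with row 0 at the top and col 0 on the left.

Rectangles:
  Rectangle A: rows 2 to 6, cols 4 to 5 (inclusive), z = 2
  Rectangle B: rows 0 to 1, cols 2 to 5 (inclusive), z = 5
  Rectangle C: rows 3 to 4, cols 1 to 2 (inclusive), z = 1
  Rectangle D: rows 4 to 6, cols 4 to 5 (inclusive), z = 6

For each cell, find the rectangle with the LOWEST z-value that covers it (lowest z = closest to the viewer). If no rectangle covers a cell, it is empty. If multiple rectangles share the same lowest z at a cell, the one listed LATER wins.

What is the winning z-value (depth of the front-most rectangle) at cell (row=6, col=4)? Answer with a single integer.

Check cell (6,4):
  A: rows 2-6 cols 4-5 z=2 -> covers; best now A (z=2)
  B: rows 0-1 cols 2-5 -> outside (row miss)
  C: rows 3-4 cols 1-2 -> outside (row miss)
  D: rows 4-6 cols 4-5 z=6 -> covers; best now A (z=2)
Winner: A at z=2

Answer: 2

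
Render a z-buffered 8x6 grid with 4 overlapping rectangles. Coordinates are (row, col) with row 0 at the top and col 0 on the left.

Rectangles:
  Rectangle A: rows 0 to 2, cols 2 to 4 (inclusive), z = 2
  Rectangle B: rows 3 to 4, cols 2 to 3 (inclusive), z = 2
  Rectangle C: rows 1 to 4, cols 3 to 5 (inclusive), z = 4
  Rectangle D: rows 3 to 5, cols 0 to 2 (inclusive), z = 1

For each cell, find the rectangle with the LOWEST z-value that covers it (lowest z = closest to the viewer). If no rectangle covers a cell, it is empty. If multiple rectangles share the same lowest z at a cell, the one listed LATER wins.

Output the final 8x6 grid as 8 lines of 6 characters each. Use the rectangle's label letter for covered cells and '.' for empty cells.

..AAA.
..AAAC
..AAAC
DDDBCC
DDDBCC
DDD...
......
......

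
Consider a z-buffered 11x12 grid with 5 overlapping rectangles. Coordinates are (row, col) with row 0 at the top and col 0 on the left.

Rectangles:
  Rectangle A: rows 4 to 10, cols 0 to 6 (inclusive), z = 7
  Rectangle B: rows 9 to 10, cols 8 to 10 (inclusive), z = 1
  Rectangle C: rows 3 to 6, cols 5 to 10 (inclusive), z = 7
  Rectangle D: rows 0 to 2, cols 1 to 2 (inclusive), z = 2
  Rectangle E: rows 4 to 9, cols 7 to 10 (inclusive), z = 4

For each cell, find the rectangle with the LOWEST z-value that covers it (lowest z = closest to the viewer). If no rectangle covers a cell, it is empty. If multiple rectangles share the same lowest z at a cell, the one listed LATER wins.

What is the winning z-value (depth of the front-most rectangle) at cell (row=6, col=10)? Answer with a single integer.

Answer: 4

Derivation:
Check cell (6,10):
  A: rows 4-10 cols 0-6 -> outside (col miss)
  B: rows 9-10 cols 8-10 -> outside (row miss)
  C: rows 3-6 cols 5-10 z=7 -> covers; best now C (z=7)
  D: rows 0-2 cols 1-2 -> outside (row miss)
  E: rows 4-9 cols 7-10 z=4 -> covers; best now E (z=4)
Winner: E at z=4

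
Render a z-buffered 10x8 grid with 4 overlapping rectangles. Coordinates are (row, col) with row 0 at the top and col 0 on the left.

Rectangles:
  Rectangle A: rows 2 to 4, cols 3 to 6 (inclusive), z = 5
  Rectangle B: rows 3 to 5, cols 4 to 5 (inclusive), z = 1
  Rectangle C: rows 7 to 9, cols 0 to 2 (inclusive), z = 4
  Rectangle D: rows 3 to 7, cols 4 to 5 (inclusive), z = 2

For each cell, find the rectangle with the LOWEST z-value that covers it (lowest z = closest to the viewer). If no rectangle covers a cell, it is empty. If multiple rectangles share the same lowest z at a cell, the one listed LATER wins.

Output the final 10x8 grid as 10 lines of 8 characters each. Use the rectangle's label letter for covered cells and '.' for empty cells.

........
........
...AAAA.
...ABBA.
...ABBA.
....BB..
....DD..
CCC.DD..
CCC.....
CCC.....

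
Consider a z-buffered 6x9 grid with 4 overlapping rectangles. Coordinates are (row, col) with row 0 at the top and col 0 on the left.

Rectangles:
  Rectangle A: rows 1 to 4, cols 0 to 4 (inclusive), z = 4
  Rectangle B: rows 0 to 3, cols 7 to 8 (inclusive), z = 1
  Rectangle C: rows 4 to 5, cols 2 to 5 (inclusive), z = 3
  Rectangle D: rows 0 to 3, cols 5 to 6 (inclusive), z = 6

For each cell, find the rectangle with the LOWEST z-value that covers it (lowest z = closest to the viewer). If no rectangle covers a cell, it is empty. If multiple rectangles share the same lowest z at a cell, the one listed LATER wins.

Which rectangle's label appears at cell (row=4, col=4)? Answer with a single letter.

Answer: C

Derivation:
Check cell (4,4):
  A: rows 1-4 cols 0-4 z=4 -> covers; best now A (z=4)
  B: rows 0-3 cols 7-8 -> outside (row miss)
  C: rows 4-5 cols 2-5 z=3 -> covers; best now C (z=3)
  D: rows 0-3 cols 5-6 -> outside (row miss)
Winner: C at z=3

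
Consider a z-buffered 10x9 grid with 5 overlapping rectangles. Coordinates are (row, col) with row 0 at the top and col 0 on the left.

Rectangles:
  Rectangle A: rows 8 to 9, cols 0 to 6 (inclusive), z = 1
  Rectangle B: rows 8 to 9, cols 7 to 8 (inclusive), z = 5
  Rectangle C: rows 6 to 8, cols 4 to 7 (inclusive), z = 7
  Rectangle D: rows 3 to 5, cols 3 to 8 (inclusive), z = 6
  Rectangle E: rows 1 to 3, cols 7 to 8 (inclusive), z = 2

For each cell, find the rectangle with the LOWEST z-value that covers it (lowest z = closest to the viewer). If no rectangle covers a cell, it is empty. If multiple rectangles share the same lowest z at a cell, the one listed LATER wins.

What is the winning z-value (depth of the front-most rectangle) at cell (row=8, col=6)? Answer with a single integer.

Answer: 1

Derivation:
Check cell (8,6):
  A: rows 8-9 cols 0-6 z=1 -> covers; best now A (z=1)
  B: rows 8-9 cols 7-8 -> outside (col miss)
  C: rows 6-8 cols 4-7 z=7 -> covers; best now A (z=1)
  D: rows 3-5 cols 3-8 -> outside (row miss)
  E: rows 1-3 cols 7-8 -> outside (row miss)
Winner: A at z=1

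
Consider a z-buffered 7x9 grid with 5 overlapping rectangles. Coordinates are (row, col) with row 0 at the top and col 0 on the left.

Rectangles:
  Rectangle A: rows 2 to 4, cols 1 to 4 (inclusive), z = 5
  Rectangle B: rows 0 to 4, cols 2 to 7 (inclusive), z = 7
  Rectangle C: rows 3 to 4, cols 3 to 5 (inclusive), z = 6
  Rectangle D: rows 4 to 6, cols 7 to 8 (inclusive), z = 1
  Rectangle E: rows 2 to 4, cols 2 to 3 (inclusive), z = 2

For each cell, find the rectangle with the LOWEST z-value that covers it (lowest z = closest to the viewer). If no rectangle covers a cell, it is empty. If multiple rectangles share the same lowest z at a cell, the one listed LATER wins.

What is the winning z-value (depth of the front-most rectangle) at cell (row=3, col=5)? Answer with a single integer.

Answer: 6

Derivation:
Check cell (3,5):
  A: rows 2-4 cols 1-4 -> outside (col miss)
  B: rows 0-4 cols 2-7 z=7 -> covers; best now B (z=7)
  C: rows 3-4 cols 3-5 z=6 -> covers; best now C (z=6)
  D: rows 4-6 cols 7-8 -> outside (row miss)
  E: rows 2-4 cols 2-3 -> outside (col miss)
Winner: C at z=6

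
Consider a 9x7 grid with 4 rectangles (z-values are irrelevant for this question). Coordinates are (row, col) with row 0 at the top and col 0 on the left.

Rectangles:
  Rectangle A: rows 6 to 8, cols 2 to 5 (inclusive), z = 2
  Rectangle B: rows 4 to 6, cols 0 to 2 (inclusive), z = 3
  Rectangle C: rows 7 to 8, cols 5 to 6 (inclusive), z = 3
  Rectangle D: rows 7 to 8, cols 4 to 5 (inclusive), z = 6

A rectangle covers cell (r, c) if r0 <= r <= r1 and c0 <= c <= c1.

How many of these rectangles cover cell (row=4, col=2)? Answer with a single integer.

Answer: 1

Derivation:
Check cell (4,2):
  A: rows 6-8 cols 2-5 -> outside (row miss)
  B: rows 4-6 cols 0-2 -> covers
  C: rows 7-8 cols 5-6 -> outside (row miss)
  D: rows 7-8 cols 4-5 -> outside (row miss)
Count covering = 1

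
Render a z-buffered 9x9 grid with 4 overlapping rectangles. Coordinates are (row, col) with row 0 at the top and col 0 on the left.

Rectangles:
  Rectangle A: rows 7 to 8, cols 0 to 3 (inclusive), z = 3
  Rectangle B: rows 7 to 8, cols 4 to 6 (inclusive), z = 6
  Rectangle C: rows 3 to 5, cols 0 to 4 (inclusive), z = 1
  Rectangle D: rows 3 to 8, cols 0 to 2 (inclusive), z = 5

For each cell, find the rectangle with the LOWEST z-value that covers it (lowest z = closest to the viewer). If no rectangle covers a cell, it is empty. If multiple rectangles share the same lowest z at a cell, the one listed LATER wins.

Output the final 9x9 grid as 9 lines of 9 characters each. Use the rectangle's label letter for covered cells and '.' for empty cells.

.........
.........
.........
CCCCC....
CCCCC....
CCCCC....
DDD......
AAAABBB..
AAAABBB..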